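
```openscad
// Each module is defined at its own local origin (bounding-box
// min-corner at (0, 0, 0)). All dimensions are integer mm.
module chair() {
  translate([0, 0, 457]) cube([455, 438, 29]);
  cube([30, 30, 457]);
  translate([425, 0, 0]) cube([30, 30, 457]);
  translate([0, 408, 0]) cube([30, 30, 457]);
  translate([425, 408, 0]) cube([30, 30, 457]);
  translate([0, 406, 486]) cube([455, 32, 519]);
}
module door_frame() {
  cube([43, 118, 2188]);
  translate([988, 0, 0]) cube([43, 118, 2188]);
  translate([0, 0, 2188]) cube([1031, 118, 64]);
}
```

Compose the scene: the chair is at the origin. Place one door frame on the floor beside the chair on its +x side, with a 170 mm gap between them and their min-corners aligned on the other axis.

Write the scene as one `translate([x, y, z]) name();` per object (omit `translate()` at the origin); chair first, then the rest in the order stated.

chair();
translate([625, 0, 0]) door_frame();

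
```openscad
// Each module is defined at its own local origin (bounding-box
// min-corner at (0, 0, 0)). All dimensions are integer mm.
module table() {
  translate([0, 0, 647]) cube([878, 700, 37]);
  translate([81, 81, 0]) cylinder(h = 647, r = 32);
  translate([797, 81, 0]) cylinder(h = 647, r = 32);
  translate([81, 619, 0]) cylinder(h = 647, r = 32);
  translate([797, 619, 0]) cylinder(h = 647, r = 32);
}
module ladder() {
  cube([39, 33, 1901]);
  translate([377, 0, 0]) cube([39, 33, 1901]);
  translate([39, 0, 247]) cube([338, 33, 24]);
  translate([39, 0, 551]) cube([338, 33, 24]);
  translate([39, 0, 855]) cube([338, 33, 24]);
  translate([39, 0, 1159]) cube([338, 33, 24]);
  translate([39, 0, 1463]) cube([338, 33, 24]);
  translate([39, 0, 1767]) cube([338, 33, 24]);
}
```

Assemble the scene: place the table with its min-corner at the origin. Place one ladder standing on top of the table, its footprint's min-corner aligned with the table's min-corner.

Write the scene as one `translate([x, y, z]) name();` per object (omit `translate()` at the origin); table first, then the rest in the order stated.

table();
translate([0, 0, 684]) ladder();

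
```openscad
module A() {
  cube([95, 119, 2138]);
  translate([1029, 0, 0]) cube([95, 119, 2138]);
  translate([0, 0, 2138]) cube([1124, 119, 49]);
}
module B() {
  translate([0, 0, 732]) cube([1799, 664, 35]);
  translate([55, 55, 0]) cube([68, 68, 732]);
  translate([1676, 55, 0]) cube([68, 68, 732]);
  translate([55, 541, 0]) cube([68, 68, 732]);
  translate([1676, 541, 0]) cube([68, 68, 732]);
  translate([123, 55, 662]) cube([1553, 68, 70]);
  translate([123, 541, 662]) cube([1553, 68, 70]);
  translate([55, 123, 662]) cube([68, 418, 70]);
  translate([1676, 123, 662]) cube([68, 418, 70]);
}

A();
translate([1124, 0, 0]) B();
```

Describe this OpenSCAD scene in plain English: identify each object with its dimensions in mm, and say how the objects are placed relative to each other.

A is a rectangular door frame: two vertical jambs of 95×119 mm section, 2138 mm tall, with a clear opening 934 mm wide between their inner faces. A header 49 mm tall and 119 mm deep lies on top of the jambs and spans the full outside width.

B is a table: top 1799 mm (x) × 664 mm (y), 35 mm thick, upper face at z = 767 mm, on four 68×68 mm square legs, each inset 55 mm from the nearest pair of top edges, running from z = 0 to the bottom of the top. Four apron rails, 68 mm thick and 70 mm tall, run between adjacent legs with their top edges flush with the underside of the top and their outer faces flush with the legs' outer faces.

The table is against the door frame's +x side, with their −y faces flush.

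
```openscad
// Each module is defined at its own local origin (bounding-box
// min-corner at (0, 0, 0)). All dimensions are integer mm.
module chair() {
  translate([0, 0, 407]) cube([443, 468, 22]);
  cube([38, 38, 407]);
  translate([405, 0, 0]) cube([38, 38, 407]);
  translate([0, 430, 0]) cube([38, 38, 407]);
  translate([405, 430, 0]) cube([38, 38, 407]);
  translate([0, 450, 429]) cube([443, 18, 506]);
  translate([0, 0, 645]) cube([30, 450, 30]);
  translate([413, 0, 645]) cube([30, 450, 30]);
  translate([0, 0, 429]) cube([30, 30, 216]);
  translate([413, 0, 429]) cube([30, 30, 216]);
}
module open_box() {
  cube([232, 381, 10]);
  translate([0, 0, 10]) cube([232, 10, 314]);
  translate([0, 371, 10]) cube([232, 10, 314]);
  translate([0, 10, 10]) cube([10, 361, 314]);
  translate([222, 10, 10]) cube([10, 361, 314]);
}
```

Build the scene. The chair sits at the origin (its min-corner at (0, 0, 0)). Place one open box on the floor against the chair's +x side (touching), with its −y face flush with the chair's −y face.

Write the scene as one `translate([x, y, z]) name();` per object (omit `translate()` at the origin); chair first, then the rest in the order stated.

chair();
translate([443, 0, 0]) open_box();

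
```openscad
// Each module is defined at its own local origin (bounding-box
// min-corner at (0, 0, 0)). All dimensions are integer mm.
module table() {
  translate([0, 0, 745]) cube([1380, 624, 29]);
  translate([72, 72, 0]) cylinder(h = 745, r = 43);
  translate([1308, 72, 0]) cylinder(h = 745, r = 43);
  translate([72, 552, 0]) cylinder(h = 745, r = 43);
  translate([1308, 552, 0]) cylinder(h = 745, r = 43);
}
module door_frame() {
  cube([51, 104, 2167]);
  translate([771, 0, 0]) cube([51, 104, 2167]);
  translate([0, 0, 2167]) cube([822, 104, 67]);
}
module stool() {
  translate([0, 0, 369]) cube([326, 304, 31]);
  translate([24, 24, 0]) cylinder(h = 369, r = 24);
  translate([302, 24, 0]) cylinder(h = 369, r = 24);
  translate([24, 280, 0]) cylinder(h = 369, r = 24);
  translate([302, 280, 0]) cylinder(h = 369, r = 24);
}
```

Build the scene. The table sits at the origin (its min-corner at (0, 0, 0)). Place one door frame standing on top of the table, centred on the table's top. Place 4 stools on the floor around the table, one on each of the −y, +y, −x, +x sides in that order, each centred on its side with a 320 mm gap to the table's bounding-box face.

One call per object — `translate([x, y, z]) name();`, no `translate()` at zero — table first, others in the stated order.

table();
translate([279, 260, 774]) door_frame();
translate([527, -624, 0]) stool();
translate([527, 944, 0]) stool();
translate([-646, 160, 0]) stool();
translate([1700, 160, 0]) stool();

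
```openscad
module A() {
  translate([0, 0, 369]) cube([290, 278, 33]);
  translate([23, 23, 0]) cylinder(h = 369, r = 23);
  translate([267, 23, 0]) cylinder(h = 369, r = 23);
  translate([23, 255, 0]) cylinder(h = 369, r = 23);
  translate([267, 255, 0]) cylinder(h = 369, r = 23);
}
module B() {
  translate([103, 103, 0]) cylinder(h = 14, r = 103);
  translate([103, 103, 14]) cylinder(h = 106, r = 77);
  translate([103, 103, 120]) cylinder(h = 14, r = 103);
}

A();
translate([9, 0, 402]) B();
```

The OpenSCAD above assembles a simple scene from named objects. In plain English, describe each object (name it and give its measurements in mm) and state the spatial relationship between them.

A is a simple wooden stool: a rectangular seat 290 mm (x) by 278 mm (y), 33 mm thick, top face at z = 402 mm, on four round legs, each 46 mm in diameter. The legs rest on z = 0, each leg's axis is inset half a diameter from the nearest pair of seat edges (so the leg's bounding box is flush with the corner).

B is a spool: two coaxial disc flanges of radius 103 mm and thickness 14 mm, joined by a core cylinder of radius 77 mm and height 106 mm. The lower flange rests on z = 0 and the three cylinders share a vertical axis.

The spool is on top of the stool.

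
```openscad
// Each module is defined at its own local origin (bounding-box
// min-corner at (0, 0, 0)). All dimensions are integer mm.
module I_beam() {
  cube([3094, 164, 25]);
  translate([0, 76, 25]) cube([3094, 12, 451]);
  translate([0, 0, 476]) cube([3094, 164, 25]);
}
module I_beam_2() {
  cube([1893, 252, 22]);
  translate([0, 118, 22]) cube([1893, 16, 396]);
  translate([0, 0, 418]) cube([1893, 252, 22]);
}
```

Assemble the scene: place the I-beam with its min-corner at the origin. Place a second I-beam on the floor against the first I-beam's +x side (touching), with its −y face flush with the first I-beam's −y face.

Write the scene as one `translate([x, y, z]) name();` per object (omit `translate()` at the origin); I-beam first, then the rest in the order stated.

I_beam();
translate([3094, 0, 0]) I_beam_2();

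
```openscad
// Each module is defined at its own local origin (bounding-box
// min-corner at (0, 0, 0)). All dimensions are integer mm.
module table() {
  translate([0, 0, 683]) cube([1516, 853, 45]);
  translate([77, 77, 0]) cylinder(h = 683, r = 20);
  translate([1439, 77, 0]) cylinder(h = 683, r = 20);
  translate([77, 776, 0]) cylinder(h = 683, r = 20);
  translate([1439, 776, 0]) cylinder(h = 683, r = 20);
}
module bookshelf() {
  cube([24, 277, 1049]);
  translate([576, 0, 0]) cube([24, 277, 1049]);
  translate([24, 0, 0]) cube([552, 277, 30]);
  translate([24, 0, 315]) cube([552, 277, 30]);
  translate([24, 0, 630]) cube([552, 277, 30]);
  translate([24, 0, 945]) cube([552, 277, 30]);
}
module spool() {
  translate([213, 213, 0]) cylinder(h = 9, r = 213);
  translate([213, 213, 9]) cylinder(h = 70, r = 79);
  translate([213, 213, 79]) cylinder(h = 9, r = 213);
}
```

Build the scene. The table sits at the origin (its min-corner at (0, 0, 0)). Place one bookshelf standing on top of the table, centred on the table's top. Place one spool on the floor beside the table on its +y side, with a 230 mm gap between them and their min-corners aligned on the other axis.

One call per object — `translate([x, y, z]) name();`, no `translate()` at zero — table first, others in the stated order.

table();
translate([458, 288, 728]) bookshelf();
translate([0, 1083, 0]) spool();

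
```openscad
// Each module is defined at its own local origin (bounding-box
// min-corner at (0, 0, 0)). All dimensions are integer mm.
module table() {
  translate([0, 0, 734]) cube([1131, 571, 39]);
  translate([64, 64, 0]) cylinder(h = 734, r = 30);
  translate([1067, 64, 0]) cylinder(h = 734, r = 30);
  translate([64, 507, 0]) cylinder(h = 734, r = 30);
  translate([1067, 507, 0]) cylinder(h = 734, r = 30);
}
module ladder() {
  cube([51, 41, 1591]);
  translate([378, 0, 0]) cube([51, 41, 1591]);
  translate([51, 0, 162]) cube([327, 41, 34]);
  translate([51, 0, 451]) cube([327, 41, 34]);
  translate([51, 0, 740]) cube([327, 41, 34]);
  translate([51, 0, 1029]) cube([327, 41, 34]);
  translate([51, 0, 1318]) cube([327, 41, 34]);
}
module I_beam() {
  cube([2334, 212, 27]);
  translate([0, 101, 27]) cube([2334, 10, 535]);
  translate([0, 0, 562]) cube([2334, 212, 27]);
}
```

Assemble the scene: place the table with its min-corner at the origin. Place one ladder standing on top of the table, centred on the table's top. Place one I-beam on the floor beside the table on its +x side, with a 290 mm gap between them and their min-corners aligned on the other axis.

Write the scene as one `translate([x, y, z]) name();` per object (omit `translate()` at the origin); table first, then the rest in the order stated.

table();
translate([351, 265, 773]) ladder();
translate([1421, 0, 0]) I_beam();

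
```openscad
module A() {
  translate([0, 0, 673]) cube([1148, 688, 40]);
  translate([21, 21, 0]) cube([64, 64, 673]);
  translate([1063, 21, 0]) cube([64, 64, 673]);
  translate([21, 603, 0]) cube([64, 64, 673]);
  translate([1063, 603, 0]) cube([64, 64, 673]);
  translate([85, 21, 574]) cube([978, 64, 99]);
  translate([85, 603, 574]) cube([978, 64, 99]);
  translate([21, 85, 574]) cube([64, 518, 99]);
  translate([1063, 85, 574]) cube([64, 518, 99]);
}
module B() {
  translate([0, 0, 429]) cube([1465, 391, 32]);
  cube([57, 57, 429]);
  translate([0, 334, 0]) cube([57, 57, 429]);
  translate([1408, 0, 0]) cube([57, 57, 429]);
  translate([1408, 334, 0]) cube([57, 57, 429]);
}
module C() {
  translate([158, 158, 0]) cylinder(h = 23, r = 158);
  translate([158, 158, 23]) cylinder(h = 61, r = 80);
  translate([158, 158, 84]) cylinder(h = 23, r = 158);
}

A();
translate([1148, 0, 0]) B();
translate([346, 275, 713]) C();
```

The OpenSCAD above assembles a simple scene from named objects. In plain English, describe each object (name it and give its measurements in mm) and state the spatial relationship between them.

A is a table: top 1148 mm (x) × 688 mm (y), 40 mm thick, upper face at z = 713 mm, on four 64×64 mm square legs, each inset 21 mm from the nearest pair of top edges, running from z = 0 to the bottom of the top. Four apron rails, 64 mm thick and 99 mm tall, run between adjacent legs with their top edges flush with the underside of the top and their outer faces flush with the legs' outer faces.

B is a bench: a 1465×391 mm seat slab, 32 mm thick, top at z = 461 mm, on four 57×57 mm square legs flush with the seat corners and standing on z = 0.

C is a spool: two coaxial disc flanges of radius 158 mm and thickness 23 mm, joined by a core cylinder of radius 80 mm and height 61 mm. The lower flange rests on z = 0 and the three cylinders share a vertical axis.

The bench is against the table's +x side, with their −y faces flush. The spool is on top of the table.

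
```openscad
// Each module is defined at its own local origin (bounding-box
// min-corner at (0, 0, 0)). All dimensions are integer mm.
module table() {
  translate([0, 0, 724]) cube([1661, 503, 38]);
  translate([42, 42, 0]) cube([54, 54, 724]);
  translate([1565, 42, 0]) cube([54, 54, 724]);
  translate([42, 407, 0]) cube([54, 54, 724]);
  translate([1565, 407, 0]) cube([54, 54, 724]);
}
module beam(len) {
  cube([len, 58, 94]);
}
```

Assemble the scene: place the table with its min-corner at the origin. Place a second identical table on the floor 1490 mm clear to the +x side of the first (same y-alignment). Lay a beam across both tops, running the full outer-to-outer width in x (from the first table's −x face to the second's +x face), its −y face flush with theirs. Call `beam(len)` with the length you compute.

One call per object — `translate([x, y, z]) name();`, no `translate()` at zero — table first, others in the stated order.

table();
translate([3151, 0, 0]) table();
translate([0, 0, 762]) beam(4812);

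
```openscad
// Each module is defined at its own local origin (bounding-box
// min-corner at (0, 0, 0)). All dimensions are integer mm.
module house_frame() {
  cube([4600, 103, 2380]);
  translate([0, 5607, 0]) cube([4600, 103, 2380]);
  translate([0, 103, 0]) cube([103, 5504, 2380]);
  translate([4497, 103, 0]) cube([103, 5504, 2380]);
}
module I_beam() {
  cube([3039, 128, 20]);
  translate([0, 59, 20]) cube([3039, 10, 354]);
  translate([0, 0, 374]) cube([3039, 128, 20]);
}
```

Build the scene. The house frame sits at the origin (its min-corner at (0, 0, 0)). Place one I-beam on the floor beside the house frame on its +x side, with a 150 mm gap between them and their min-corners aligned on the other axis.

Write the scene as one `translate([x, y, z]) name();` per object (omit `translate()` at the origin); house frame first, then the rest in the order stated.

house_frame();
translate([4750, 0, 0]) I_beam();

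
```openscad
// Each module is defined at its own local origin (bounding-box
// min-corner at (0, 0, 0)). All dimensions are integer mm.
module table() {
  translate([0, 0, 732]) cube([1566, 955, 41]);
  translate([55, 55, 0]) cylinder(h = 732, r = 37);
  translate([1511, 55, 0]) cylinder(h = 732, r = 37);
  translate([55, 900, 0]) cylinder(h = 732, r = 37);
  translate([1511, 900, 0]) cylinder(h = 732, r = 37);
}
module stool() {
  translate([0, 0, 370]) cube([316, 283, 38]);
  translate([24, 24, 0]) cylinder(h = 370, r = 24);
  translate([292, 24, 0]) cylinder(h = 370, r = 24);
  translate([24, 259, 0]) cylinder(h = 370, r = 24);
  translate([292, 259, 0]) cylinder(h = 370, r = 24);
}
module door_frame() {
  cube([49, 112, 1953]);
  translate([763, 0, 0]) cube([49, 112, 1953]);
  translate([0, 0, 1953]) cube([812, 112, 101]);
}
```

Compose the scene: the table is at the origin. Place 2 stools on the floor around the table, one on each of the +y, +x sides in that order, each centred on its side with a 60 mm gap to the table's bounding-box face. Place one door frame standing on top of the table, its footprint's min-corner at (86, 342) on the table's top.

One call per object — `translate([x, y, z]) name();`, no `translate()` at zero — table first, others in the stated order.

table();
translate([625, 1015, 0]) stool();
translate([1626, 336, 0]) stool();
translate([86, 342, 773]) door_frame();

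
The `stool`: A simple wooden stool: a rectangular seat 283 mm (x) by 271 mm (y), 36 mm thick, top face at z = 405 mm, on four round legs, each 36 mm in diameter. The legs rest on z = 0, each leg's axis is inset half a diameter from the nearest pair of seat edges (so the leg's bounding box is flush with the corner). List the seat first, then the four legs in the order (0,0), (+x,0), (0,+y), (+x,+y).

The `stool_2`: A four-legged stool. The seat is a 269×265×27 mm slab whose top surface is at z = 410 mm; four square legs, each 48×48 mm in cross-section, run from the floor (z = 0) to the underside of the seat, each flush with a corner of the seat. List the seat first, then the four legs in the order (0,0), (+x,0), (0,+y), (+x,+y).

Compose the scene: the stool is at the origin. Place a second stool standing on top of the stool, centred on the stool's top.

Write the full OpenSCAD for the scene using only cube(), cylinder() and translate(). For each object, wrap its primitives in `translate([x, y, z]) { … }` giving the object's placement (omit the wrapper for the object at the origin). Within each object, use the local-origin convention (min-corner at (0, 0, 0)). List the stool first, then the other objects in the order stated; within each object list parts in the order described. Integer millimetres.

translate([0, 0, 369]) cube([283, 271, 36]);
translate([18, 18, 0]) cylinder(h = 369, r = 18);
translate([265, 18, 0]) cylinder(h = 369, r = 18);
translate([18, 253, 0]) cylinder(h = 369, r = 18);
translate([265, 253, 0]) cylinder(h = 369, r = 18);
translate([7, 3, 405]) {
  translate([0, 0, 383]) cube([269, 265, 27]);
  cube([48, 48, 383]);
  translate([221, 0, 0]) cube([48, 48, 383]);
  translate([0, 217, 0]) cube([48, 48, 383]);
  translate([221, 217, 0]) cube([48, 48, 383]);
}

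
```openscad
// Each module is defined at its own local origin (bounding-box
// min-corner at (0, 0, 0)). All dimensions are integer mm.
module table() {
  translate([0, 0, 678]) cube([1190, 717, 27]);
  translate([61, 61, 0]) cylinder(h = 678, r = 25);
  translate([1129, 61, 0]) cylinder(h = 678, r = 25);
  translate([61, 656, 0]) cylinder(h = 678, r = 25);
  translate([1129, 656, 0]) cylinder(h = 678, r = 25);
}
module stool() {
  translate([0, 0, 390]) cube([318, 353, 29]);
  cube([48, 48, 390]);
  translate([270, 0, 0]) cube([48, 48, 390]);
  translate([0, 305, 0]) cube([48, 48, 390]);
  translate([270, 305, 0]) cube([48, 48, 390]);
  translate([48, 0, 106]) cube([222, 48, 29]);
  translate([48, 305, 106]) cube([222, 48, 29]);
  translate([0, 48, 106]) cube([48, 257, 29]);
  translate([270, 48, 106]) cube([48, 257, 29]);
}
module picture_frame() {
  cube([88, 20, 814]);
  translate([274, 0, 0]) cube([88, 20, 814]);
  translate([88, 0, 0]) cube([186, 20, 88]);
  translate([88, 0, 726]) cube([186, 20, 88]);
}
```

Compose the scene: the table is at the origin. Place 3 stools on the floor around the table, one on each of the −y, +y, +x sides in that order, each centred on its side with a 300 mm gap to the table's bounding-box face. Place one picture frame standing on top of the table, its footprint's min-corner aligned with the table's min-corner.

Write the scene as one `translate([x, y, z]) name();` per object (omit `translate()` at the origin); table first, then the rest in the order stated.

table();
translate([436, -653, 0]) stool();
translate([436, 1017, 0]) stool();
translate([1490, 182, 0]) stool();
translate([0, 0, 705]) picture_frame();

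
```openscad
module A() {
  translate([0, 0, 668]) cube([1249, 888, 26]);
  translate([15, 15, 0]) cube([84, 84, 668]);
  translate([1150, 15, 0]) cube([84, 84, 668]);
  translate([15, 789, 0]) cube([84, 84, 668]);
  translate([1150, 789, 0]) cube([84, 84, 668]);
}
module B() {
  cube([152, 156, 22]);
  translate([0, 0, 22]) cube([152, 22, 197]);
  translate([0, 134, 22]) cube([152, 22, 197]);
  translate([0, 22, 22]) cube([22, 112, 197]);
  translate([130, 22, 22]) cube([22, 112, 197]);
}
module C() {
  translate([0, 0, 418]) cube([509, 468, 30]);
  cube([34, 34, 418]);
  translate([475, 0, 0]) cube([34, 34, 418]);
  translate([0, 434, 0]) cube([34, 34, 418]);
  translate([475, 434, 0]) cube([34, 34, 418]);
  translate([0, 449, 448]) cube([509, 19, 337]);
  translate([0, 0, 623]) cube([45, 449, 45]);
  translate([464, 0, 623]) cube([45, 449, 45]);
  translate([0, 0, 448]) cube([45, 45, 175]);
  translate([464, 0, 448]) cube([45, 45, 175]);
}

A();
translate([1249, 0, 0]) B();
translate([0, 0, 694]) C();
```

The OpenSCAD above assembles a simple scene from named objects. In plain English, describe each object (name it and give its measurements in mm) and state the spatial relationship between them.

A is a rectangular dining table. The top is 1249×888×26 mm with its upper surface at z = 694 mm. It stands on four 84×84 mm square legs, each inset 15 mm from the nearest pair of top edges, running from the floor to the underside of the top.

B is an open-topped rectangular box: outside dimensions 152×156×219 mm, with a uniform wall and base thickness of 22 mm. The base is a full 152×156 slab on the floor; four walls sit on top of the base. The front and back walls (the −y and +y sides) span the full width; the two side walls fit between them.

C is a chair. The seat is a 509×468×30 mm slab with its top at z = 448 mm, on four 34×34 mm corner legs (flush with the seat edges, standing on z = 0). A flat backrest 19 mm thick, 337 mm tall, spans the full seat width and rises from the seat top along its +y edge, rear face flush with the rear of the seat. Two armrests of 45×45 mm section run along each side from the seat's front edge to the front of the backrest, top faces 220 mm above the seat top and outer faces flush with the seat's x-edges; a 45×45 mm post under the front of each armrest stands on the seat at the front corner.

The open box is against the table's +x side, with their −y faces flush. The chair is on top of the table.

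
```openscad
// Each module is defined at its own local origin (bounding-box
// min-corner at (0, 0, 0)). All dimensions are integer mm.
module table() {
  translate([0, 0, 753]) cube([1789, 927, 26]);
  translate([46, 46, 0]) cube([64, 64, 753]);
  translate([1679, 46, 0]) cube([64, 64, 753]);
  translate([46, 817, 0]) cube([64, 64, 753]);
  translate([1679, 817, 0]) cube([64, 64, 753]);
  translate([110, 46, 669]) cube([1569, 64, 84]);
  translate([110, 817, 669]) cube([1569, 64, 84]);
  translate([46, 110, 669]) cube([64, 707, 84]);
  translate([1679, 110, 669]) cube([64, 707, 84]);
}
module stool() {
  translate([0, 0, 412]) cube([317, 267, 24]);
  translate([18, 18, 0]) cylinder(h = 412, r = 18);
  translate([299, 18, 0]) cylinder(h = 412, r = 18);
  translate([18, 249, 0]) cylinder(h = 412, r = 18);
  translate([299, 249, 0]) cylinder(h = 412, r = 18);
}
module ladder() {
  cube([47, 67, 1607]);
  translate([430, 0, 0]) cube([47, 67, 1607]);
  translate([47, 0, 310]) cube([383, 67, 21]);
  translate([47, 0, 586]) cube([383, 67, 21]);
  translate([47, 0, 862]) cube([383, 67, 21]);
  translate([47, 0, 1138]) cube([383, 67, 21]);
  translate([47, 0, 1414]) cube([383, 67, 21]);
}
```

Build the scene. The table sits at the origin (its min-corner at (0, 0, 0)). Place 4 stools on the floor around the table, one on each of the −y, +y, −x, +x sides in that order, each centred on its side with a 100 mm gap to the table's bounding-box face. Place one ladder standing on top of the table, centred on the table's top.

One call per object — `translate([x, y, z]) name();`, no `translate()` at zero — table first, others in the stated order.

table();
translate([736, -367, 0]) stool();
translate([736, 1027, 0]) stool();
translate([-417, 330, 0]) stool();
translate([1889, 330, 0]) stool();
translate([656, 430, 779]) ladder();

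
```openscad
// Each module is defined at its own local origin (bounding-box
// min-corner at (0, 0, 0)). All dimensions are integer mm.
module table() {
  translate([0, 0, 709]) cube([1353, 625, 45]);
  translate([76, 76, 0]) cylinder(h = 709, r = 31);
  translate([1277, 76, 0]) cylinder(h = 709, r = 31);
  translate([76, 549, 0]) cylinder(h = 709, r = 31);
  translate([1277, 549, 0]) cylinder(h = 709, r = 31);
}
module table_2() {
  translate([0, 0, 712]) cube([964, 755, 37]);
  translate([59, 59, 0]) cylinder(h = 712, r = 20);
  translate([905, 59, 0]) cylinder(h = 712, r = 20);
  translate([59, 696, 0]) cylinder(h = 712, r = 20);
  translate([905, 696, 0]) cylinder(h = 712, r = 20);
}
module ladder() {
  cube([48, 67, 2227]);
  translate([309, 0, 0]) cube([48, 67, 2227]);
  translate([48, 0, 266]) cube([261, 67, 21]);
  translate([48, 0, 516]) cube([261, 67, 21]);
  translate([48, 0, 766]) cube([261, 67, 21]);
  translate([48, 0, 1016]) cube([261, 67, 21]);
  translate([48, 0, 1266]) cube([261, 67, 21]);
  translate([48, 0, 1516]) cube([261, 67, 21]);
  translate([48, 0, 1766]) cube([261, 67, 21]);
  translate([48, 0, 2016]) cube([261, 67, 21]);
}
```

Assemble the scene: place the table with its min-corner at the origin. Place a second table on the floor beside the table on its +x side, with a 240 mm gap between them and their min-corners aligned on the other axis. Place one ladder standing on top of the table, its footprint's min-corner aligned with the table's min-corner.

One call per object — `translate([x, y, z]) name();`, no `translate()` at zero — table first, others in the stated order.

table();
translate([1593, 0, 0]) table_2();
translate([0, 0, 754]) ladder();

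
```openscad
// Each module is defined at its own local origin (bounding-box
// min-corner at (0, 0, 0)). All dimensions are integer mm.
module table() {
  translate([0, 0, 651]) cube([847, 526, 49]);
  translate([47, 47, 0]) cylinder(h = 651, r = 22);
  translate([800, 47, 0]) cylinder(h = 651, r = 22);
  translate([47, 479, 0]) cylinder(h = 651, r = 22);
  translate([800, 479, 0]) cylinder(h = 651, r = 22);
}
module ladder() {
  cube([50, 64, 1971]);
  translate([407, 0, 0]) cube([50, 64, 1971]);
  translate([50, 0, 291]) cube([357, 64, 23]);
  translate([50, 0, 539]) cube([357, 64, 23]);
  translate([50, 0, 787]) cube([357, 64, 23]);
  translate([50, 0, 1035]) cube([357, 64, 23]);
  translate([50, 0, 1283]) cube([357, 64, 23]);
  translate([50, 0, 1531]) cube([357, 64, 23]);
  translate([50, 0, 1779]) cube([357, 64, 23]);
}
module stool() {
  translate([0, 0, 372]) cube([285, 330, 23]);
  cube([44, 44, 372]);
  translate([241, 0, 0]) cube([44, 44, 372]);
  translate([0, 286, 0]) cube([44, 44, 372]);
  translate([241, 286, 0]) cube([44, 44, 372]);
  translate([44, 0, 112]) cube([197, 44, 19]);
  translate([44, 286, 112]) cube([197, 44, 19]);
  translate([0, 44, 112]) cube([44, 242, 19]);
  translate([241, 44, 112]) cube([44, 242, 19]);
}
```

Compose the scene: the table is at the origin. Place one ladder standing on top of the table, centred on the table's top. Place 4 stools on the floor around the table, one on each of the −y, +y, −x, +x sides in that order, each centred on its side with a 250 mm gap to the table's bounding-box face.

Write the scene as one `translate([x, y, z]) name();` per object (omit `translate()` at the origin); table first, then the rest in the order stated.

table();
translate([195, 231, 700]) ladder();
translate([281, -580, 0]) stool();
translate([281, 776, 0]) stool();
translate([-535, 98, 0]) stool();
translate([1097, 98, 0]) stool();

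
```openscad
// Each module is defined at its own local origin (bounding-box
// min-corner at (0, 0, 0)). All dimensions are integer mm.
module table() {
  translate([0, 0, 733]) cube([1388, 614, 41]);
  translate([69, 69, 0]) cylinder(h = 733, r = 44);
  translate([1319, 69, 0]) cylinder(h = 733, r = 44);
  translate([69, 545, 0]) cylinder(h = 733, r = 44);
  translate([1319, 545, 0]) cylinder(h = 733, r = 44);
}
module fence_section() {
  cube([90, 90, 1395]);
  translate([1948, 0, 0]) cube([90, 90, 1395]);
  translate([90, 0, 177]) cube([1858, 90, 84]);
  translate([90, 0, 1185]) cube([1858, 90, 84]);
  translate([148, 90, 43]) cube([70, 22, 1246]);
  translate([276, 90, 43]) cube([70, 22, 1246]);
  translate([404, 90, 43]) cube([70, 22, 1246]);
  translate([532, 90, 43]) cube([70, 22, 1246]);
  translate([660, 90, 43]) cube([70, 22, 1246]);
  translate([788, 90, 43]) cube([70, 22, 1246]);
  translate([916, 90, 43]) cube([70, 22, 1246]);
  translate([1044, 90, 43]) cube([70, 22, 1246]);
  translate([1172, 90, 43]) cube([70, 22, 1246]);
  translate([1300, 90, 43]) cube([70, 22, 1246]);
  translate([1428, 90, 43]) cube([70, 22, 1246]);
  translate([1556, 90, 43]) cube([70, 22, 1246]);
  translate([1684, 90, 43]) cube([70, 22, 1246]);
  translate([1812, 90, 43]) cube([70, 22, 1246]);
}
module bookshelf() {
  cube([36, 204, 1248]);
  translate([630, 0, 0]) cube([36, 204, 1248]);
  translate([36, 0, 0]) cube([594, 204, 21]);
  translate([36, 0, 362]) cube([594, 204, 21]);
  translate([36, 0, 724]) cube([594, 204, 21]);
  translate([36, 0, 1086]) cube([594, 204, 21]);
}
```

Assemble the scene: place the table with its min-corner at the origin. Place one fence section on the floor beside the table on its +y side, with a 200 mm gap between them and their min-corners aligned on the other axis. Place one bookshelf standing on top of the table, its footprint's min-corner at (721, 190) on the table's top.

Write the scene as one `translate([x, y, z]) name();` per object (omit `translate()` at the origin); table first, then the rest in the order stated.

table();
translate([0, 814, 0]) fence_section();
translate([721, 190, 774]) bookshelf();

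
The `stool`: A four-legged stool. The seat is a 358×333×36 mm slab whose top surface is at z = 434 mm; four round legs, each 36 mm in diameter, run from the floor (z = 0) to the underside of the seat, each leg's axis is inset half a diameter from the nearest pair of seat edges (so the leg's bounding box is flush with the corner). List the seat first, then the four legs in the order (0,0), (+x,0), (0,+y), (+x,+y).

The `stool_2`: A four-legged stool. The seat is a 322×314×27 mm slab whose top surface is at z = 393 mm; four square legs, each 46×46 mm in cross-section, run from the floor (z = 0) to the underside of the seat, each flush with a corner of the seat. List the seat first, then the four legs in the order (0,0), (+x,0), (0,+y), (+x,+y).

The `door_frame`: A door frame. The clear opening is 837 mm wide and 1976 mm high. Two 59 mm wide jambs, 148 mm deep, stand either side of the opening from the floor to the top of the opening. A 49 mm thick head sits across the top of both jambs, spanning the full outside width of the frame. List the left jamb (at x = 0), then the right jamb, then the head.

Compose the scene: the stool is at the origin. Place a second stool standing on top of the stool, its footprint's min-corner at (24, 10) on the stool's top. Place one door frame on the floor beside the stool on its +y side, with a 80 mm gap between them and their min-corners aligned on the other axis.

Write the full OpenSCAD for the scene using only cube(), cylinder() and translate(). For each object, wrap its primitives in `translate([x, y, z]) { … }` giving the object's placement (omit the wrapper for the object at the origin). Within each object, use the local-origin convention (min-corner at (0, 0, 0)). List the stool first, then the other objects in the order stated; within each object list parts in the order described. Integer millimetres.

translate([0, 0, 398]) cube([358, 333, 36]);
translate([18, 18, 0]) cylinder(h = 398, r = 18);
translate([340, 18, 0]) cylinder(h = 398, r = 18);
translate([18, 315, 0]) cylinder(h = 398, r = 18);
translate([340, 315, 0]) cylinder(h = 398, r = 18);
translate([24, 10, 434]) {
  translate([0, 0, 366]) cube([322, 314, 27]);
  cube([46, 46, 366]);
  translate([276, 0, 0]) cube([46, 46, 366]);
  translate([0, 268, 0]) cube([46, 46, 366]);
  translate([276, 268, 0]) cube([46, 46, 366]);
}
translate([0, 413, 0]) {
  cube([59, 148, 1976]);
  translate([896, 0, 0]) cube([59, 148, 1976]);
  translate([0, 0, 1976]) cube([955, 148, 49]);
}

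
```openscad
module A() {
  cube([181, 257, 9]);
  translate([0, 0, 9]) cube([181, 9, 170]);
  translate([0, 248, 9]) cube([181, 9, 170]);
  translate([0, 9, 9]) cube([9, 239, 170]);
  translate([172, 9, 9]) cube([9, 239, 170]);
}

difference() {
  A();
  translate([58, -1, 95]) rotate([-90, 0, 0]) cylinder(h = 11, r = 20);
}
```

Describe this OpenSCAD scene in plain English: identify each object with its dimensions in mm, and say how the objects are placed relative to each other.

A is an open-topped rectangular box: outside dimensions 181×257×179 mm, with a uniform wall and base thickness of 9 mm. The base is a full 181×257 slab on the floor; four walls sit on top of the base. The front and back walls (the −y and +y sides) span the full width; the two side walls fit between them.

The open box has a circular hole of radius 20 mm through its front wall, centred at (x = 58, z = 95).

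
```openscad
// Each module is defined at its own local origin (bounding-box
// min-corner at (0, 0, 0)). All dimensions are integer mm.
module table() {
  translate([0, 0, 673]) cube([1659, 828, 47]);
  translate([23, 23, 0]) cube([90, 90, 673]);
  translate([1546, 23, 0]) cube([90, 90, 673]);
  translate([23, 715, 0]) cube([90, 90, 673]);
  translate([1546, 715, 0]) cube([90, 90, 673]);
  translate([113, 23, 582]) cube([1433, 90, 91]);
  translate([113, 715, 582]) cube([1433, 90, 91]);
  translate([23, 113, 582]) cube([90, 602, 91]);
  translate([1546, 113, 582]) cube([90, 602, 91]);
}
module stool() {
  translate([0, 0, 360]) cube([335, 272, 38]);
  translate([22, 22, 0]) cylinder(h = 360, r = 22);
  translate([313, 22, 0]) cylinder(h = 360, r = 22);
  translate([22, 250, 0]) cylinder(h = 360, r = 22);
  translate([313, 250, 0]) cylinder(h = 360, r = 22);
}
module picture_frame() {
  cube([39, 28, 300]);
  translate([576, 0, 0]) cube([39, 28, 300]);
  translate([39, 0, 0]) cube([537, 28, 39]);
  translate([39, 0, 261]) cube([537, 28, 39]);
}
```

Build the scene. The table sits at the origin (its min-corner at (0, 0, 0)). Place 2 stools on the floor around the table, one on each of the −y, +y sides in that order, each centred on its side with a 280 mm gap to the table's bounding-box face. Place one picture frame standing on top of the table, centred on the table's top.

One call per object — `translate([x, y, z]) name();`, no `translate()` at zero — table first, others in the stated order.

table();
translate([662, -552, 0]) stool();
translate([662, 1108, 0]) stool();
translate([522, 400, 720]) picture_frame();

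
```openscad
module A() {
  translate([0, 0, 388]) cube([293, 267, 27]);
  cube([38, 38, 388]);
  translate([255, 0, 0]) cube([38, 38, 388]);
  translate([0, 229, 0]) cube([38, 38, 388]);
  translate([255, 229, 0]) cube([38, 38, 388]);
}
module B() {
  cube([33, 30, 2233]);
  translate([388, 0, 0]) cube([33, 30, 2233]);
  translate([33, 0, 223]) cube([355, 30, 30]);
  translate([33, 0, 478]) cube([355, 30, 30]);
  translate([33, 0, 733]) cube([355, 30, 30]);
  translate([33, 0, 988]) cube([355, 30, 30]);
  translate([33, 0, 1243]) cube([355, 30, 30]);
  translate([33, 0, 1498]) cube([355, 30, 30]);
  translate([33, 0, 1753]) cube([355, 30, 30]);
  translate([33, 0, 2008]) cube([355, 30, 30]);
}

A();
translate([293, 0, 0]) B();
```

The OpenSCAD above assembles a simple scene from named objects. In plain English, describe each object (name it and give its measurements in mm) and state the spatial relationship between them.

A is a four-legged stool. The seat is a 293×267×27 mm slab whose top surface is at z = 415 mm; four square legs, each 38×38 mm in cross-section, run from the floor (z = 0) to the underside of the seat, each flush with a corner of the seat.

B is a straight ladder. Two 33×30 mm vertical rails, 2233 mm tall, stand 421 mm apart (outside-to-outside) with their front faces coplanar on the −y side. 8 rungs, each 30 mm deep and 30 mm tall, span between the inner faces of the rails, front faces flush with the rails. The lowest rung's underside is at z = 223 mm and rungs are spaced 255 mm apart (underside to underside).

The ladder is against the stool's +x side, with their −y faces flush.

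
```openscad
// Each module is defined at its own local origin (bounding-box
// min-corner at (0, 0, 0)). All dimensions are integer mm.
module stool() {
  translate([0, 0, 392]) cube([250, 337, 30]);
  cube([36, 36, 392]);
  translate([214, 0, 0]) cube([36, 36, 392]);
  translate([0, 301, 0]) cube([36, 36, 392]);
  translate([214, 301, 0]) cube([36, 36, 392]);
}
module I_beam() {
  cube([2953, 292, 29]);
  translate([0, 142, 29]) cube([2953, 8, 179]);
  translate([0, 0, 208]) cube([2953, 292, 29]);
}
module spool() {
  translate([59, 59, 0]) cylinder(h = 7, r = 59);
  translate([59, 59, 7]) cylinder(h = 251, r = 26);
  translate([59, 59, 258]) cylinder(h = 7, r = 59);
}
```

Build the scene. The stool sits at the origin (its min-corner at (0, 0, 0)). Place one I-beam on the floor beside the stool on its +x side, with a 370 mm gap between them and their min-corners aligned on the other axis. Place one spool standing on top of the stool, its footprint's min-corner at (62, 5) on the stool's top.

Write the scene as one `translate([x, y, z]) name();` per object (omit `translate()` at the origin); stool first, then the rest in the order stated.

stool();
translate([620, 0, 0]) I_beam();
translate([62, 5, 422]) spool();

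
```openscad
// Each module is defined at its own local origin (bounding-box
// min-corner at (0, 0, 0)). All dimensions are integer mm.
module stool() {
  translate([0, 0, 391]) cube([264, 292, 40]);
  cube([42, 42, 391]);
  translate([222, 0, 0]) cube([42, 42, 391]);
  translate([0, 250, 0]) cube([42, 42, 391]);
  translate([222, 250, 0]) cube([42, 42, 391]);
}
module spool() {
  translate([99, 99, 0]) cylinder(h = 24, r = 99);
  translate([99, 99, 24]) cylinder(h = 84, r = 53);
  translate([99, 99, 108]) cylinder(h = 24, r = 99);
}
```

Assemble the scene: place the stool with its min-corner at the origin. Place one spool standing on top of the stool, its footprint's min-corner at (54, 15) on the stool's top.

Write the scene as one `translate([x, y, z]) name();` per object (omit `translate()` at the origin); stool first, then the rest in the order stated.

stool();
translate([54, 15, 431]) spool();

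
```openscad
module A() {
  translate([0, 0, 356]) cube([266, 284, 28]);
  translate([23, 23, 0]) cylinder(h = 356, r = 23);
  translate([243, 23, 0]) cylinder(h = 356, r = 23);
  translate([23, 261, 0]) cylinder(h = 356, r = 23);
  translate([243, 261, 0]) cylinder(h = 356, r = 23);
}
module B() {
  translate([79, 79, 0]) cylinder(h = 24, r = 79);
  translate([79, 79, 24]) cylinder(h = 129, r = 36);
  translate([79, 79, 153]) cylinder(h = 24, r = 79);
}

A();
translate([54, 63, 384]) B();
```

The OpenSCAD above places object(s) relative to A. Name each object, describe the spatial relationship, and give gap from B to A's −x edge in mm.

The spool's min-x is at 54; the stool's min-x is 0; gap = 54 mm.

A is a stool. B is a spool. The spool is on top of the stool, centred. The gap from the spool to the stool's −x edge is 54 mm.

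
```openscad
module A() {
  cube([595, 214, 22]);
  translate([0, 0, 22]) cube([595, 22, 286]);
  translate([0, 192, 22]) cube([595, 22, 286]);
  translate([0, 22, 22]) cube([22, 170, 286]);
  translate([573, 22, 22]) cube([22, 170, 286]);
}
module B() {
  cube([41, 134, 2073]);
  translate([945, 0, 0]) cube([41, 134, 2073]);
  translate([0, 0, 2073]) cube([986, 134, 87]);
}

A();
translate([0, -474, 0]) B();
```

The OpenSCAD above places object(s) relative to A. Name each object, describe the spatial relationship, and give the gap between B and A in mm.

The door frame's nearest face is 340 mm from the open box's −y face.

A is an open box. B is a door frame. The door frame is on the floor beside the open box on its −y side. The gap between the door frame and the open box is 340 mm.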